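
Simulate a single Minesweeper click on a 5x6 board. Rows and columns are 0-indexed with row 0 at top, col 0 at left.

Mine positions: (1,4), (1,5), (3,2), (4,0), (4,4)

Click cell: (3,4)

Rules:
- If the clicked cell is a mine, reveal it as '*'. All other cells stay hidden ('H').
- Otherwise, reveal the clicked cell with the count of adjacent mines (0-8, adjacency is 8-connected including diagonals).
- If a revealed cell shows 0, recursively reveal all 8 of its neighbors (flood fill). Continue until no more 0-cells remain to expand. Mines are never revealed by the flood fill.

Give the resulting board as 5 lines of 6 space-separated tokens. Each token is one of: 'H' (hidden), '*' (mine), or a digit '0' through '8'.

H H H H H H
H H H H H H
H H H H H H
H H H H 1 H
H H H H H H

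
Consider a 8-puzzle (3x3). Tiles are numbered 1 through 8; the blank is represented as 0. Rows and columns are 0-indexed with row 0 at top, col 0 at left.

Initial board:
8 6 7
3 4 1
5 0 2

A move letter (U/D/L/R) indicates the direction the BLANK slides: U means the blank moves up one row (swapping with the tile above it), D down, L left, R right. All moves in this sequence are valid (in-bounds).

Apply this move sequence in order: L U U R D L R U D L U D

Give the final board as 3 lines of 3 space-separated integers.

Answer: 6 4 7
0 8 1
3 5 2

Derivation:
After move 1 (L):
8 6 7
3 4 1
0 5 2

After move 2 (U):
8 6 7
0 4 1
3 5 2

After move 3 (U):
0 6 7
8 4 1
3 5 2

After move 4 (R):
6 0 7
8 4 1
3 5 2

After move 5 (D):
6 4 7
8 0 1
3 5 2

After move 6 (L):
6 4 7
0 8 1
3 5 2

After move 7 (R):
6 4 7
8 0 1
3 5 2

After move 8 (U):
6 0 7
8 4 1
3 5 2

After move 9 (D):
6 4 7
8 0 1
3 5 2

After move 10 (L):
6 4 7
0 8 1
3 5 2

After move 11 (U):
0 4 7
6 8 1
3 5 2

After move 12 (D):
6 4 7
0 8 1
3 5 2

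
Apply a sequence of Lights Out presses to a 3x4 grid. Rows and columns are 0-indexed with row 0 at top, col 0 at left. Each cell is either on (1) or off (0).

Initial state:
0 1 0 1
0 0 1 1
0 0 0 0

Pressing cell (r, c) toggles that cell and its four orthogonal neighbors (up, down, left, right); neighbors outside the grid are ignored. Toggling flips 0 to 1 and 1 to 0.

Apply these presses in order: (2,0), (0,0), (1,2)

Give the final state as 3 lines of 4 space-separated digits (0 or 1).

Answer: 1 0 1 1
0 1 0 0
1 1 1 0

Derivation:
After press 1 at (2,0):
0 1 0 1
1 0 1 1
1 1 0 0

After press 2 at (0,0):
1 0 0 1
0 0 1 1
1 1 0 0

After press 3 at (1,2):
1 0 1 1
0 1 0 0
1 1 1 0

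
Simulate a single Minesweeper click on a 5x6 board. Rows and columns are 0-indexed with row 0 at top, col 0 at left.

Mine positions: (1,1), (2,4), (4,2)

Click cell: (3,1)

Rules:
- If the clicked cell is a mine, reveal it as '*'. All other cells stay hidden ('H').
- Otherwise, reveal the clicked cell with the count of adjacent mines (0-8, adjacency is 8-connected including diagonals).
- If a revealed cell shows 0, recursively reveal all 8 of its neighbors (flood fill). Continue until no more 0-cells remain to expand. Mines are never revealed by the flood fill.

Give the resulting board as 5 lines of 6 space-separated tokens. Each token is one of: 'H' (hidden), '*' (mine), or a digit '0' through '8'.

H H H H H H
H H H H H H
H H H H H H
H 1 H H H H
H H H H H H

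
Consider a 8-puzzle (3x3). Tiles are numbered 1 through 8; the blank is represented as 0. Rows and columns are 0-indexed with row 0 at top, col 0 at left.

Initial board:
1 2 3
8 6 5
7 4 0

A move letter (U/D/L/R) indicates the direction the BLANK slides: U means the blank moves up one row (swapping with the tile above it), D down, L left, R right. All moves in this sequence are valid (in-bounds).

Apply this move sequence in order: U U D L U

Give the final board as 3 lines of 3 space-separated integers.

Answer: 1 0 3
8 2 6
7 4 5

Derivation:
After move 1 (U):
1 2 3
8 6 0
7 4 5

After move 2 (U):
1 2 0
8 6 3
7 4 5

After move 3 (D):
1 2 3
8 6 0
7 4 5

After move 4 (L):
1 2 3
8 0 6
7 4 5

After move 5 (U):
1 0 3
8 2 6
7 4 5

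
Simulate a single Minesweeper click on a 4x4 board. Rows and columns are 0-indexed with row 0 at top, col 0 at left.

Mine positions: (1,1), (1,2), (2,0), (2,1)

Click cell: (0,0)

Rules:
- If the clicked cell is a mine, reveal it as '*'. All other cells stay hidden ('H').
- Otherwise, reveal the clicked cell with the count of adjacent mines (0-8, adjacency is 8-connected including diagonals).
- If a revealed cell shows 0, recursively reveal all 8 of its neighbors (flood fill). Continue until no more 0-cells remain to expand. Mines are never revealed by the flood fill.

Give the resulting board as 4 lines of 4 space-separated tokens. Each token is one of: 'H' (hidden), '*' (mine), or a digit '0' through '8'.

1 H H H
H H H H
H H H H
H H H H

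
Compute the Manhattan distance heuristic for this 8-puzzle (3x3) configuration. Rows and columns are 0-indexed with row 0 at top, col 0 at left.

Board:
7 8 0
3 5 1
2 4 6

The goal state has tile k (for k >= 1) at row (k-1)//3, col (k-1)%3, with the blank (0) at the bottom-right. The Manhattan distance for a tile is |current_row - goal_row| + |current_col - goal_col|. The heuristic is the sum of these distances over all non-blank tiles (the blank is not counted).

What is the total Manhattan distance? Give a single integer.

Answer: 16

Derivation:
Tile 7: at (0,0), goal (2,0), distance |0-2|+|0-0| = 2
Tile 8: at (0,1), goal (2,1), distance |0-2|+|1-1| = 2
Tile 3: at (1,0), goal (0,2), distance |1-0|+|0-2| = 3
Tile 5: at (1,1), goal (1,1), distance |1-1|+|1-1| = 0
Tile 1: at (1,2), goal (0,0), distance |1-0|+|2-0| = 3
Tile 2: at (2,0), goal (0,1), distance |2-0|+|0-1| = 3
Tile 4: at (2,1), goal (1,0), distance |2-1|+|1-0| = 2
Tile 6: at (2,2), goal (1,2), distance |2-1|+|2-2| = 1
Sum: 2 + 2 + 3 + 0 + 3 + 3 + 2 + 1 = 16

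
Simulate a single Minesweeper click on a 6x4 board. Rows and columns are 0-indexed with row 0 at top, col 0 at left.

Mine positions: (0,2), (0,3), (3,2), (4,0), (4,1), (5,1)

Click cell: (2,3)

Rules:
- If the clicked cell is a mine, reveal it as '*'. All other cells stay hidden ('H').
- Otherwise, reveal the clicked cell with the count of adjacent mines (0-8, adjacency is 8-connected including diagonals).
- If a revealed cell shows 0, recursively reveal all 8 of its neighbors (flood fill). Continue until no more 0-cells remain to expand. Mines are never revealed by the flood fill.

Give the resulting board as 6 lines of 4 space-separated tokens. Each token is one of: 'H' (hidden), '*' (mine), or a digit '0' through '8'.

H H H H
H H H H
H H H 1
H H H H
H H H H
H H H H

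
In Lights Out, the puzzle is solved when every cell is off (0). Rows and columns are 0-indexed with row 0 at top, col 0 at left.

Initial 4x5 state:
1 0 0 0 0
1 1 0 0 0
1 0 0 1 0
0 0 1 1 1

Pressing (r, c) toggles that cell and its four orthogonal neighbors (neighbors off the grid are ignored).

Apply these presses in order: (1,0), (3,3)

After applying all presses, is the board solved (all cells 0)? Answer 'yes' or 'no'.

Answer: yes

Derivation:
After press 1 at (1,0):
0 0 0 0 0
0 0 0 0 0
0 0 0 1 0
0 0 1 1 1

After press 2 at (3,3):
0 0 0 0 0
0 0 0 0 0
0 0 0 0 0
0 0 0 0 0

Lights still on: 0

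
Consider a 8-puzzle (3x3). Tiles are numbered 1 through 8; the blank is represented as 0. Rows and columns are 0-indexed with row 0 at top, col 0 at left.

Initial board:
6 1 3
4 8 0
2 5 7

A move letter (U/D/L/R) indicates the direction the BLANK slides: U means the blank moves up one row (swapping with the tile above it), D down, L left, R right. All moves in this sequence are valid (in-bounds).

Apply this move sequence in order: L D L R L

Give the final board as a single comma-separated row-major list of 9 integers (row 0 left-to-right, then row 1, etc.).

Answer: 6, 1, 3, 4, 5, 8, 0, 2, 7

Derivation:
After move 1 (L):
6 1 3
4 0 8
2 5 7

After move 2 (D):
6 1 3
4 5 8
2 0 7

After move 3 (L):
6 1 3
4 5 8
0 2 7

After move 4 (R):
6 1 3
4 5 8
2 0 7

After move 5 (L):
6 1 3
4 5 8
0 2 7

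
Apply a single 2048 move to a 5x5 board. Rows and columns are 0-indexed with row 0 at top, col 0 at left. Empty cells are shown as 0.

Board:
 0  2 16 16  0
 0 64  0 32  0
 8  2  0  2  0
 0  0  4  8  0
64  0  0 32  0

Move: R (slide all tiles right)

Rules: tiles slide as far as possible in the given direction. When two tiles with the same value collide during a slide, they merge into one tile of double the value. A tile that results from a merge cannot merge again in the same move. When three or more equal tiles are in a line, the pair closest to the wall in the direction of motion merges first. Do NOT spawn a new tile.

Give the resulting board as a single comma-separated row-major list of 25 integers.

Answer: 0, 0, 0, 2, 32, 0, 0, 0, 64, 32, 0, 0, 0, 8, 4, 0, 0, 0, 4, 8, 0, 0, 0, 64, 32

Derivation:
Slide right:
row 0: [0, 2, 16, 16, 0] -> [0, 0, 0, 2, 32]
row 1: [0, 64, 0, 32, 0] -> [0, 0, 0, 64, 32]
row 2: [8, 2, 0, 2, 0] -> [0, 0, 0, 8, 4]
row 3: [0, 0, 4, 8, 0] -> [0, 0, 0, 4, 8]
row 4: [64, 0, 0, 32, 0] -> [0, 0, 0, 64, 32]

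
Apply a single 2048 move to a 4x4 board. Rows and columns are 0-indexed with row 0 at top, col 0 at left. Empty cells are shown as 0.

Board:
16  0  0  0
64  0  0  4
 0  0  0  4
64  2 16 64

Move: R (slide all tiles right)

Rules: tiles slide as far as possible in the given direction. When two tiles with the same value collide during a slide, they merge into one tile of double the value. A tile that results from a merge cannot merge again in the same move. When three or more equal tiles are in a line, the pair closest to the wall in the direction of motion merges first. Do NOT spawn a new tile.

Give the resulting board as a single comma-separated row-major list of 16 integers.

Answer: 0, 0, 0, 16, 0, 0, 64, 4, 0, 0, 0, 4, 64, 2, 16, 64

Derivation:
Slide right:
row 0: [16, 0, 0, 0] -> [0, 0, 0, 16]
row 1: [64, 0, 0, 4] -> [0, 0, 64, 4]
row 2: [0, 0, 0, 4] -> [0, 0, 0, 4]
row 3: [64, 2, 16, 64] -> [64, 2, 16, 64]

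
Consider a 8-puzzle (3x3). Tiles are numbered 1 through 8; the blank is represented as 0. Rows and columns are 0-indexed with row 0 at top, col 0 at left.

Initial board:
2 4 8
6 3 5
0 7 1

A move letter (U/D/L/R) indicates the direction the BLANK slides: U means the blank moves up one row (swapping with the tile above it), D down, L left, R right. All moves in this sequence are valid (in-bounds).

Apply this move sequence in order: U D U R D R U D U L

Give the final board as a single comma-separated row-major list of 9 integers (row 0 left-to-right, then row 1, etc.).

After move 1 (U):
2 4 8
0 3 5
6 7 1

After move 2 (D):
2 4 8
6 3 5
0 7 1

After move 3 (U):
2 4 8
0 3 5
6 7 1

After move 4 (R):
2 4 8
3 0 5
6 7 1

After move 5 (D):
2 4 8
3 7 5
6 0 1

After move 6 (R):
2 4 8
3 7 5
6 1 0

After move 7 (U):
2 4 8
3 7 0
6 1 5

After move 8 (D):
2 4 8
3 7 5
6 1 0

After move 9 (U):
2 4 8
3 7 0
6 1 5

After move 10 (L):
2 4 8
3 0 7
6 1 5

Answer: 2, 4, 8, 3, 0, 7, 6, 1, 5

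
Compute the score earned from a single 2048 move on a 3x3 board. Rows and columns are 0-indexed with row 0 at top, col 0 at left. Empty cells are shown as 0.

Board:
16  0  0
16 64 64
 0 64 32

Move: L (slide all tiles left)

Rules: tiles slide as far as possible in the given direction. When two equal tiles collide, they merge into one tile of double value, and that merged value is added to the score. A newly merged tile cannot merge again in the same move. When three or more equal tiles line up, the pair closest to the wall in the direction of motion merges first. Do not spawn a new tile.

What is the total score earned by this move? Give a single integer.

Answer: 128

Derivation:
Slide left:
row 0: [16, 0, 0] -> [16, 0, 0]  score +0 (running 0)
row 1: [16, 64, 64] -> [16, 128, 0]  score +128 (running 128)
row 2: [0, 64, 32] -> [64, 32, 0]  score +0 (running 128)
Board after move:
 16   0   0
 16 128   0
 64  32   0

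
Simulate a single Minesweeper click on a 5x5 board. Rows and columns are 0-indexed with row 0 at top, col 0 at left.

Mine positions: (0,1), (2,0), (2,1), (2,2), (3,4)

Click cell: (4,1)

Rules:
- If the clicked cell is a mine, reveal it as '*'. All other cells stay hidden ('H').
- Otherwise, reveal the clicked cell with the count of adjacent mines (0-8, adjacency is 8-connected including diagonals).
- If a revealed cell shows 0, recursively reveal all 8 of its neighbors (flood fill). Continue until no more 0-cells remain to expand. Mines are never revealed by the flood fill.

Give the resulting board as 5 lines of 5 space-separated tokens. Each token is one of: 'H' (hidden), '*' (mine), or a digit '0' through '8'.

H H H H H
H H H H H
H H H H H
2 3 2 2 H
0 0 0 1 H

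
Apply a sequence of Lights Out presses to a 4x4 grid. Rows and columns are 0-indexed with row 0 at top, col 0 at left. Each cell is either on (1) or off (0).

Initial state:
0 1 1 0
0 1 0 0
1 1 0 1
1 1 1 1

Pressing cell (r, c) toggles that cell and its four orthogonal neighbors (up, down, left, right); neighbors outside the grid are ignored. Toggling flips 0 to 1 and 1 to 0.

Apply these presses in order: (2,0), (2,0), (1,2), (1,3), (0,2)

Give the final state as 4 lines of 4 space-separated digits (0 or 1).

After press 1 at (2,0):
0 1 1 0
1 1 0 0
0 0 0 1
0 1 1 1

After press 2 at (2,0):
0 1 1 0
0 1 0 0
1 1 0 1
1 1 1 1

After press 3 at (1,2):
0 1 0 0
0 0 1 1
1 1 1 1
1 1 1 1

After press 4 at (1,3):
0 1 0 1
0 0 0 0
1 1 1 0
1 1 1 1

After press 5 at (0,2):
0 0 1 0
0 0 1 0
1 1 1 0
1 1 1 1

Answer: 0 0 1 0
0 0 1 0
1 1 1 0
1 1 1 1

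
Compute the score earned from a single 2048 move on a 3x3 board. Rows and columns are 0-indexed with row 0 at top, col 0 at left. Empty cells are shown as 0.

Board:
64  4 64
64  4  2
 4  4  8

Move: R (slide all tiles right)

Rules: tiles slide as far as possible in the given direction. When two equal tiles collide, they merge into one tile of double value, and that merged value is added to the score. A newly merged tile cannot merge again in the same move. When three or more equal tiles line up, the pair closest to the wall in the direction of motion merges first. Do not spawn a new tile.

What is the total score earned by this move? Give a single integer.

Slide right:
row 0: [64, 4, 64] -> [64, 4, 64]  score +0 (running 0)
row 1: [64, 4, 2] -> [64, 4, 2]  score +0 (running 0)
row 2: [4, 4, 8] -> [0, 8, 8]  score +8 (running 8)
Board after move:
64  4 64
64  4  2
 0  8  8

Answer: 8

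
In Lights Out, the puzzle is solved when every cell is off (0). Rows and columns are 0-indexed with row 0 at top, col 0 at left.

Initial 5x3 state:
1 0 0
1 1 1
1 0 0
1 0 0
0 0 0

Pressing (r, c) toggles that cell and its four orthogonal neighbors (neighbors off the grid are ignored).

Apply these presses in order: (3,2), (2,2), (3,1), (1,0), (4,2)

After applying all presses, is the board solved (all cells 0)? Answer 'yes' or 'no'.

After press 1 at (3,2):
1 0 0
1 1 1
1 0 1
1 1 1
0 0 1

After press 2 at (2,2):
1 0 0
1 1 0
1 1 0
1 1 0
0 0 1

After press 3 at (3,1):
1 0 0
1 1 0
1 0 0
0 0 1
0 1 1

After press 4 at (1,0):
0 0 0
0 0 0
0 0 0
0 0 1
0 1 1

After press 5 at (4,2):
0 0 0
0 0 0
0 0 0
0 0 0
0 0 0

Lights still on: 0

Answer: yes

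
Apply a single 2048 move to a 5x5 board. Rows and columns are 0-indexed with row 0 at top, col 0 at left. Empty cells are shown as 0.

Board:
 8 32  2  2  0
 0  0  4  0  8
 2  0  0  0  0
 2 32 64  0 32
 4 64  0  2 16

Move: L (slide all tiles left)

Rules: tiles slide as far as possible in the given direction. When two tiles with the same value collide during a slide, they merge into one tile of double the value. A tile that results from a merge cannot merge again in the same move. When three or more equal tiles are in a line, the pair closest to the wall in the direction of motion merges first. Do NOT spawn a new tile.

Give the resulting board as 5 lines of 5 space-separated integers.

Answer:  8 32  4  0  0
 4  8  0  0  0
 2  0  0  0  0
 2 32 64 32  0
 4 64  2 16  0

Derivation:
Slide left:
row 0: [8, 32, 2, 2, 0] -> [8, 32, 4, 0, 0]
row 1: [0, 0, 4, 0, 8] -> [4, 8, 0, 0, 0]
row 2: [2, 0, 0, 0, 0] -> [2, 0, 0, 0, 0]
row 3: [2, 32, 64, 0, 32] -> [2, 32, 64, 32, 0]
row 4: [4, 64, 0, 2, 16] -> [4, 64, 2, 16, 0]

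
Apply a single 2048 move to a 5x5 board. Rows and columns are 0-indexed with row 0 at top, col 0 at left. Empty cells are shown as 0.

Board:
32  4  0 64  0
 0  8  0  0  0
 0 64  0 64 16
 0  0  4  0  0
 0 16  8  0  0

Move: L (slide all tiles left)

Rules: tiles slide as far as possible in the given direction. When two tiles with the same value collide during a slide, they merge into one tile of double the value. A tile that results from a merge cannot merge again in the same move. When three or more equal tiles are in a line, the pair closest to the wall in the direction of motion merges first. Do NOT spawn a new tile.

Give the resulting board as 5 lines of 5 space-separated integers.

Answer:  32   4  64   0   0
  8   0   0   0   0
128  16   0   0   0
  4   0   0   0   0
 16   8   0   0   0

Derivation:
Slide left:
row 0: [32, 4, 0, 64, 0] -> [32, 4, 64, 0, 0]
row 1: [0, 8, 0, 0, 0] -> [8, 0, 0, 0, 0]
row 2: [0, 64, 0, 64, 16] -> [128, 16, 0, 0, 0]
row 3: [0, 0, 4, 0, 0] -> [4, 0, 0, 0, 0]
row 4: [0, 16, 8, 0, 0] -> [16, 8, 0, 0, 0]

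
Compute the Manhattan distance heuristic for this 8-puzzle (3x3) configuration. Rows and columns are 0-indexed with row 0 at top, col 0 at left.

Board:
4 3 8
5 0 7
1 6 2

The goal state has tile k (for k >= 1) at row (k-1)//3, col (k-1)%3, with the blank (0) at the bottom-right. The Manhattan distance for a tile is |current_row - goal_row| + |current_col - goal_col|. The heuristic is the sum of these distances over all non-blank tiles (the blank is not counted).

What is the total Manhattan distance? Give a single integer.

Answer: 16

Derivation:
Tile 4: at (0,0), goal (1,0), distance |0-1|+|0-0| = 1
Tile 3: at (0,1), goal (0,2), distance |0-0|+|1-2| = 1
Tile 8: at (0,2), goal (2,1), distance |0-2|+|2-1| = 3
Tile 5: at (1,0), goal (1,1), distance |1-1|+|0-1| = 1
Tile 7: at (1,2), goal (2,0), distance |1-2|+|2-0| = 3
Tile 1: at (2,0), goal (0,0), distance |2-0|+|0-0| = 2
Tile 6: at (2,1), goal (1,2), distance |2-1|+|1-2| = 2
Tile 2: at (2,2), goal (0,1), distance |2-0|+|2-1| = 3
Sum: 1 + 1 + 3 + 1 + 3 + 2 + 2 + 3 = 16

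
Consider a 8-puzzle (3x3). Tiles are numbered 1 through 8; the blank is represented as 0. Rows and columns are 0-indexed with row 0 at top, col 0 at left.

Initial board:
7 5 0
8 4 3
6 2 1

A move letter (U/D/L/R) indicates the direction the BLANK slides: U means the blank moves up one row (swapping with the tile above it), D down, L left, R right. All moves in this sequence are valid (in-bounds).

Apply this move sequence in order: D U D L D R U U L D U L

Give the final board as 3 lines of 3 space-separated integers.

Answer: 0 7 5
8 2 3
6 1 4

Derivation:
After move 1 (D):
7 5 3
8 4 0
6 2 1

After move 2 (U):
7 5 0
8 4 3
6 2 1

After move 3 (D):
7 5 3
8 4 0
6 2 1

After move 4 (L):
7 5 3
8 0 4
6 2 1

After move 5 (D):
7 5 3
8 2 4
6 0 1

After move 6 (R):
7 5 3
8 2 4
6 1 0

After move 7 (U):
7 5 3
8 2 0
6 1 4

After move 8 (U):
7 5 0
8 2 3
6 1 4

After move 9 (L):
7 0 5
8 2 3
6 1 4

After move 10 (D):
7 2 5
8 0 3
6 1 4

After move 11 (U):
7 0 5
8 2 3
6 1 4

After move 12 (L):
0 7 5
8 2 3
6 1 4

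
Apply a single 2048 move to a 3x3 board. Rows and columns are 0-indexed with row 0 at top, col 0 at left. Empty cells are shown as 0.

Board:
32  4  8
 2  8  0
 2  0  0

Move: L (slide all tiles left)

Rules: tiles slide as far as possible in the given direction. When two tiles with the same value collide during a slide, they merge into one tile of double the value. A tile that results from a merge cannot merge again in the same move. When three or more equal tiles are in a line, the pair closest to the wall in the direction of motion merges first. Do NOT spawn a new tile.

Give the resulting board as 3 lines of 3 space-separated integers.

Slide left:
row 0: [32, 4, 8] -> [32, 4, 8]
row 1: [2, 8, 0] -> [2, 8, 0]
row 2: [2, 0, 0] -> [2, 0, 0]

Answer: 32  4  8
 2  8  0
 2  0  0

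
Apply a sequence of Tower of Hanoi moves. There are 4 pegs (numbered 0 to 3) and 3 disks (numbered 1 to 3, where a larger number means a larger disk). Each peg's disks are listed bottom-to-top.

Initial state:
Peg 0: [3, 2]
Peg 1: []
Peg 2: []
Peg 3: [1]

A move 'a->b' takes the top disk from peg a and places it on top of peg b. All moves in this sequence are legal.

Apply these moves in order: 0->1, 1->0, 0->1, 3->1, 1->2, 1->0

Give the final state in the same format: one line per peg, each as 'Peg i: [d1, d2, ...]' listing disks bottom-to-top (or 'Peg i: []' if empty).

After move 1 (0->1):
Peg 0: [3]
Peg 1: [2]
Peg 2: []
Peg 3: [1]

After move 2 (1->0):
Peg 0: [3, 2]
Peg 1: []
Peg 2: []
Peg 3: [1]

After move 3 (0->1):
Peg 0: [3]
Peg 1: [2]
Peg 2: []
Peg 3: [1]

After move 4 (3->1):
Peg 0: [3]
Peg 1: [2, 1]
Peg 2: []
Peg 3: []

After move 5 (1->2):
Peg 0: [3]
Peg 1: [2]
Peg 2: [1]
Peg 3: []

After move 6 (1->0):
Peg 0: [3, 2]
Peg 1: []
Peg 2: [1]
Peg 3: []

Answer: Peg 0: [3, 2]
Peg 1: []
Peg 2: [1]
Peg 3: []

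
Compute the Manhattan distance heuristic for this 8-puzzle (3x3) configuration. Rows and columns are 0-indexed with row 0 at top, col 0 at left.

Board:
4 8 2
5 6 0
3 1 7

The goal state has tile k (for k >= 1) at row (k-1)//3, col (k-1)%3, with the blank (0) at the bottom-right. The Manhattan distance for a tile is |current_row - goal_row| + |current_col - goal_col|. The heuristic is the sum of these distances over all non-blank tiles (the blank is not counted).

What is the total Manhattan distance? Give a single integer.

Answer: 15

Derivation:
Tile 4: (0,0)->(1,0) = 1
Tile 8: (0,1)->(2,1) = 2
Tile 2: (0,2)->(0,1) = 1
Tile 5: (1,0)->(1,1) = 1
Tile 6: (1,1)->(1,2) = 1
Tile 3: (2,0)->(0,2) = 4
Tile 1: (2,1)->(0,0) = 3
Tile 7: (2,2)->(2,0) = 2
Sum: 1 + 2 + 1 + 1 + 1 + 4 + 3 + 2 = 15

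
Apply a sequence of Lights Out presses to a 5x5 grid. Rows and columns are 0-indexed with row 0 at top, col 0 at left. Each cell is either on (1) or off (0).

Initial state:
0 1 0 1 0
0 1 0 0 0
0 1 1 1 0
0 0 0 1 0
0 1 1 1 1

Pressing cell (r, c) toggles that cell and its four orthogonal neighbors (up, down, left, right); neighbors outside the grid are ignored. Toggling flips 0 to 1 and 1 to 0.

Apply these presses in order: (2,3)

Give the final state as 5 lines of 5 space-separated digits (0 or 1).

Answer: 0 1 0 1 0
0 1 0 1 0
0 1 0 0 1
0 0 0 0 0
0 1 1 1 1

Derivation:
After press 1 at (2,3):
0 1 0 1 0
0 1 0 1 0
0 1 0 0 1
0 0 0 0 0
0 1 1 1 1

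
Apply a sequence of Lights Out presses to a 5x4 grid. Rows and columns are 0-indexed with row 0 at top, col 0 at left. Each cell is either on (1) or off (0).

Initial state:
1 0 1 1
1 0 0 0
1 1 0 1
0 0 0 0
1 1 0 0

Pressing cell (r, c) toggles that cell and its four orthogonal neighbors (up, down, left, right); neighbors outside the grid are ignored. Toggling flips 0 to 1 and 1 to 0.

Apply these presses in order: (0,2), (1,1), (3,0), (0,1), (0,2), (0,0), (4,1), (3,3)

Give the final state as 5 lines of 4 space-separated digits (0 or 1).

After press 1 at (0,2):
1 1 0 0
1 0 1 0
1 1 0 1
0 0 0 0
1 1 0 0

After press 2 at (1,1):
1 0 0 0
0 1 0 0
1 0 0 1
0 0 0 0
1 1 0 0

After press 3 at (3,0):
1 0 0 0
0 1 0 0
0 0 0 1
1 1 0 0
0 1 0 0

After press 4 at (0,1):
0 1 1 0
0 0 0 0
0 0 0 1
1 1 0 0
0 1 0 0

After press 5 at (0,2):
0 0 0 1
0 0 1 0
0 0 0 1
1 1 0 0
0 1 0 0

After press 6 at (0,0):
1 1 0 1
1 0 1 0
0 0 0 1
1 1 0 0
0 1 0 0

After press 7 at (4,1):
1 1 0 1
1 0 1 0
0 0 0 1
1 0 0 0
1 0 1 0

After press 8 at (3,3):
1 1 0 1
1 0 1 0
0 0 0 0
1 0 1 1
1 0 1 1

Answer: 1 1 0 1
1 0 1 0
0 0 0 0
1 0 1 1
1 0 1 1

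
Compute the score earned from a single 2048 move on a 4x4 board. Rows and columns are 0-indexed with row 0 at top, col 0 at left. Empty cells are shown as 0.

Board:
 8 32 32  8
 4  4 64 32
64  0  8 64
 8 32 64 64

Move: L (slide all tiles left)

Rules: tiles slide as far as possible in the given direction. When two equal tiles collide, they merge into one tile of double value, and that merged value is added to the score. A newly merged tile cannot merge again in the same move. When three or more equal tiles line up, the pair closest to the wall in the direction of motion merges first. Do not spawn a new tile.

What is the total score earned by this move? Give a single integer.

Slide left:
row 0: [8, 32, 32, 8] -> [8, 64, 8, 0]  score +64 (running 64)
row 1: [4, 4, 64, 32] -> [8, 64, 32, 0]  score +8 (running 72)
row 2: [64, 0, 8, 64] -> [64, 8, 64, 0]  score +0 (running 72)
row 3: [8, 32, 64, 64] -> [8, 32, 128, 0]  score +128 (running 200)
Board after move:
  8  64   8   0
  8  64  32   0
 64   8  64   0
  8  32 128   0

Answer: 200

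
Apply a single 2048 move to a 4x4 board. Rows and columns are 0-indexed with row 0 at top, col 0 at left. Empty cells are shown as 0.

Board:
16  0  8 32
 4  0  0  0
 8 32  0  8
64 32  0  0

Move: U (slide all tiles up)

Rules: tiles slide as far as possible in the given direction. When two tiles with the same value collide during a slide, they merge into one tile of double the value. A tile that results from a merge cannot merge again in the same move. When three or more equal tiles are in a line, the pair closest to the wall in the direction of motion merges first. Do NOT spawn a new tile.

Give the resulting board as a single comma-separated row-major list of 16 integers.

Answer: 16, 64, 8, 32, 4, 0, 0, 8, 8, 0, 0, 0, 64, 0, 0, 0

Derivation:
Slide up:
col 0: [16, 4, 8, 64] -> [16, 4, 8, 64]
col 1: [0, 0, 32, 32] -> [64, 0, 0, 0]
col 2: [8, 0, 0, 0] -> [8, 0, 0, 0]
col 3: [32, 0, 8, 0] -> [32, 8, 0, 0]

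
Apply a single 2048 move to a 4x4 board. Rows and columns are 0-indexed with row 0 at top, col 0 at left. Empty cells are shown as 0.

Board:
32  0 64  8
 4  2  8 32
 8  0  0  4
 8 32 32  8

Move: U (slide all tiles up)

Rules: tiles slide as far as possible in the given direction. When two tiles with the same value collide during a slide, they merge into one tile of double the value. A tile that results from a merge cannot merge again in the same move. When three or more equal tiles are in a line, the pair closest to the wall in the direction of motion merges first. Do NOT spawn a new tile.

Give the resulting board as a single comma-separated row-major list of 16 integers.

Slide up:
col 0: [32, 4, 8, 8] -> [32, 4, 16, 0]
col 1: [0, 2, 0, 32] -> [2, 32, 0, 0]
col 2: [64, 8, 0, 32] -> [64, 8, 32, 0]
col 3: [8, 32, 4, 8] -> [8, 32, 4, 8]

Answer: 32, 2, 64, 8, 4, 32, 8, 32, 16, 0, 32, 4, 0, 0, 0, 8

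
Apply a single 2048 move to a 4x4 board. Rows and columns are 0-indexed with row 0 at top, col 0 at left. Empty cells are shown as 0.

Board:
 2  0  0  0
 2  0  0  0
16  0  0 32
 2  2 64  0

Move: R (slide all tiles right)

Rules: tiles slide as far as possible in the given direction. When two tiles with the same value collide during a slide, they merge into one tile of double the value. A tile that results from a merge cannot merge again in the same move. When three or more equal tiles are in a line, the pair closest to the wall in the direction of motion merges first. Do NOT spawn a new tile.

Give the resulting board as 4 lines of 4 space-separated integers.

Answer:  0  0  0  2
 0  0  0  2
 0  0 16 32
 0  0  4 64

Derivation:
Slide right:
row 0: [2, 0, 0, 0] -> [0, 0, 0, 2]
row 1: [2, 0, 0, 0] -> [0, 0, 0, 2]
row 2: [16, 0, 0, 32] -> [0, 0, 16, 32]
row 3: [2, 2, 64, 0] -> [0, 0, 4, 64]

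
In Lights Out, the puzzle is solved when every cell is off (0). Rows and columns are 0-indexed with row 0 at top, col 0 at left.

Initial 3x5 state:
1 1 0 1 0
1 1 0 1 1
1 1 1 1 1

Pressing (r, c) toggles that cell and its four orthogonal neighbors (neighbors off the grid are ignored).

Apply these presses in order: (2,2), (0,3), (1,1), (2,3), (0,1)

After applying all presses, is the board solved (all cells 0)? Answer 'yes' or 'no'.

After press 1 at (2,2):
1 1 0 1 0
1 1 1 1 1
1 0 0 0 1

After press 2 at (0,3):
1 1 1 0 1
1 1 1 0 1
1 0 0 0 1

After press 3 at (1,1):
1 0 1 0 1
0 0 0 0 1
1 1 0 0 1

After press 4 at (2,3):
1 0 1 0 1
0 0 0 1 1
1 1 1 1 0

After press 5 at (0,1):
0 1 0 0 1
0 1 0 1 1
1 1 1 1 0

Lights still on: 9

Answer: no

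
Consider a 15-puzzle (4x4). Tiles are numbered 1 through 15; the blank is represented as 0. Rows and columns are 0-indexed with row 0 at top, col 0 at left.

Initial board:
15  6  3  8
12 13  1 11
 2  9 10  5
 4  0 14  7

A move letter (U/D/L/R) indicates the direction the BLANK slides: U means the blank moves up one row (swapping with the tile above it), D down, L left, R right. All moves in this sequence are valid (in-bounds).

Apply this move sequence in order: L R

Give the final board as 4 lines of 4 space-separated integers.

After move 1 (L):
15  6  3  8
12 13  1 11
 2  9 10  5
 0  4 14  7

After move 2 (R):
15  6  3  8
12 13  1 11
 2  9 10  5
 4  0 14  7

Answer: 15  6  3  8
12 13  1 11
 2  9 10  5
 4  0 14  7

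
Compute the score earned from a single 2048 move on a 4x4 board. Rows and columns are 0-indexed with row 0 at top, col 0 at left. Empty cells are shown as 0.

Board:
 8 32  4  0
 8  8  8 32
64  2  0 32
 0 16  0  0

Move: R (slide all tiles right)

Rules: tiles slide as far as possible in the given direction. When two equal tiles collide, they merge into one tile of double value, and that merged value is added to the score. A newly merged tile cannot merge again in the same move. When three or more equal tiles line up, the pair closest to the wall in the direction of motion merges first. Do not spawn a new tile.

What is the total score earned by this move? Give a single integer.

Slide right:
row 0: [8, 32, 4, 0] -> [0, 8, 32, 4]  score +0 (running 0)
row 1: [8, 8, 8, 32] -> [0, 8, 16, 32]  score +16 (running 16)
row 2: [64, 2, 0, 32] -> [0, 64, 2, 32]  score +0 (running 16)
row 3: [0, 16, 0, 0] -> [0, 0, 0, 16]  score +0 (running 16)
Board after move:
 0  8 32  4
 0  8 16 32
 0 64  2 32
 0  0  0 16

Answer: 16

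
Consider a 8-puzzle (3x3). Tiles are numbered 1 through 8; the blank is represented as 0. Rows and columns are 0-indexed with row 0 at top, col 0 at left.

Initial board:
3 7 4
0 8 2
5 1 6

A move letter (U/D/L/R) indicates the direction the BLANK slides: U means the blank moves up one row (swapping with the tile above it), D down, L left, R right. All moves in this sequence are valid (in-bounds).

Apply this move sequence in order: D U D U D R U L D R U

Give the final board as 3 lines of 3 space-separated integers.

After move 1 (D):
3 7 4
5 8 2
0 1 6

After move 2 (U):
3 7 4
0 8 2
5 1 6

After move 3 (D):
3 7 4
5 8 2
0 1 6

After move 4 (U):
3 7 4
0 8 2
5 1 6

After move 5 (D):
3 7 4
5 8 2
0 1 6

After move 6 (R):
3 7 4
5 8 2
1 0 6

After move 7 (U):
3 7 4
5 0 2
1 8 6

After move 8 (L):
3 7 4
0 5 2
1 8 6

After move 9 (D):
3 7 4
1 5 2
0 8 6

After move 10 (R):
3 7 4
1 5 2
8 0 6

After move 11 (U):
3 7 4
1 0 2
8 5 6

Answer: 3 7 4
1 0 2
8 5 6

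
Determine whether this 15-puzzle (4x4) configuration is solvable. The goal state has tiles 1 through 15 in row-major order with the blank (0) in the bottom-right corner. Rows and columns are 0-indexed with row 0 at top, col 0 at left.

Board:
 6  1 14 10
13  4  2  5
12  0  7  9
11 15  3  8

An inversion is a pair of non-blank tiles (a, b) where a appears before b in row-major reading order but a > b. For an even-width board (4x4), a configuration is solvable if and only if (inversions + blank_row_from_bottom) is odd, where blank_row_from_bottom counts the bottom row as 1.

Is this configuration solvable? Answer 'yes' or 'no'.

Inversions: 47
Blank is in row 2 (0-indexed from top), which is row 2 counting from the bottom (bottom = 1).
47 + 2 = 49, which is odd, so the puzzle is solvable.

Answer: yes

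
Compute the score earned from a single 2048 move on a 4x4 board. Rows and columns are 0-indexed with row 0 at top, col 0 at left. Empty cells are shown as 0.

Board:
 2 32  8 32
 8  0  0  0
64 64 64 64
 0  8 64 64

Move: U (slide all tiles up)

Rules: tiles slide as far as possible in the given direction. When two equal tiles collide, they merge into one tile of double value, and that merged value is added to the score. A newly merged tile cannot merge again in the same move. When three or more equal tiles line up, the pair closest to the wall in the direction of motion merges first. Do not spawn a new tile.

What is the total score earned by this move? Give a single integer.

Answer: 256

Derivation:
Slide up:
col 0: [2, 8, 64, 0] -> [2, 8, 64, 0]  score +0 (running 0)
col 1: [32, 0, 64, 8] -> [32, 64, 8, 0]  score +0 (running 0)
col 2: [8, 0, 64, 64] -> [8, 128, 0, 0]  score +128 (running 128)
col 3: [32, 0, 64, 64] -> [32, 128, 0, 0]  score +128 (running 256)
Board after move:
  2  32   8  32
  8  64 128 128
 64   8   0   0
  0   0   0   0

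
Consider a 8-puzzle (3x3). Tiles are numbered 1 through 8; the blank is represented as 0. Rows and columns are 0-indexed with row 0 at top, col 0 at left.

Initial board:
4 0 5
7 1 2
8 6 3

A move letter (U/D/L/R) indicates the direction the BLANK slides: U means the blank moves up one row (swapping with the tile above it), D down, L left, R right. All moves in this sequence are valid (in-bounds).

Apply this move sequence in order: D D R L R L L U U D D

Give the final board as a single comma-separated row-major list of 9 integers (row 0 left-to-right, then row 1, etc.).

Answer: 4, 1, 5, 7, 6, 2, 0, 8, 3

Derivation:
After move 1 (D):
4 1 5
7 0 2
8 6 3

After move 2 (D):
4 1 5
7 6 2
8 0 3

After move 3 (R):
4 1 5
7 6 2
8 3 0

After move 4 (L):
4 1 5
7 6 2
8 0 3

After move 5 (R):
4 1 5
7 6 2
8 3 0

After move 6 (L):
4 1 5
7 6 2
8 0 3

After move 7 (L):
4 1 5
7 6 2
0 8 3

After move 8 (U):
4 1 5
0 6 2
7 8 3

After move 9 (U):
0 1 5
4 6 2
7 8 3

After move 10 (D):
4 1 5
0 6 2
7 8 3

After move 11 (D):
4 1 5
7 6 2
0 8 3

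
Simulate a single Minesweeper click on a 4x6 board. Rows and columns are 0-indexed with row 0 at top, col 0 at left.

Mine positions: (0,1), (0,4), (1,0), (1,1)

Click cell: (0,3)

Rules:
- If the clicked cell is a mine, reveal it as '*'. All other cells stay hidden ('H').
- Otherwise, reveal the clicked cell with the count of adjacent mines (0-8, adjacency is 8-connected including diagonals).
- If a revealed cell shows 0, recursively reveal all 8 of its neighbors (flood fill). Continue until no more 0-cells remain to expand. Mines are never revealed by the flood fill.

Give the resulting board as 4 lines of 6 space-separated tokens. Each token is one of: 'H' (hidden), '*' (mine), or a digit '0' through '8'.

H H H 1 H H
H H H H H H
H H H H H H
H H H H H H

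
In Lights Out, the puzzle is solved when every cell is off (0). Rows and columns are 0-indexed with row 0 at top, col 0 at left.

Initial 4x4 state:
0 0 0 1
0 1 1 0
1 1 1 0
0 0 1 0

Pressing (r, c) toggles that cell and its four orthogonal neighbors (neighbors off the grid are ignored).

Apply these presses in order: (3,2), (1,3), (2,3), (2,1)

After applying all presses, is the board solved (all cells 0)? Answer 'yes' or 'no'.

Answer: yes

Derivation:
After press 1 at (3,2):
0 0 0 1
0 1 1 0
1 1 0 0
0 1 0 1

After press 2 at (1,3):
0 0 0 0
0 1 0 1
1 1 0 1
0 1 0 1

After press 3 at (2,3):
0 0 0 0
0 1 0 0
1 1 1 0
0 1 0 0

After press 4 at (2,1):
0 0 0 0
0 0 0 0
0 0 0 0
0 0 0 0

Lights still on: 0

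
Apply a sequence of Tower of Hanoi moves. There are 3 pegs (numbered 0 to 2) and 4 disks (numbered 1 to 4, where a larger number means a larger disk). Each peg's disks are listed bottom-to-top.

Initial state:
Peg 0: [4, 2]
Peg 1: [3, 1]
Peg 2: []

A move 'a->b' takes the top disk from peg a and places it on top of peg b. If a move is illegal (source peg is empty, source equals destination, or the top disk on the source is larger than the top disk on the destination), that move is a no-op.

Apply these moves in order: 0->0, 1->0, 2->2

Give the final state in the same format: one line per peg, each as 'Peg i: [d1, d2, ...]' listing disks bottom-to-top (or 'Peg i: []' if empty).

Answer: Peg 0: [4, 2, 1]
Peg 1: [3]
Peg 2: []

Derivation:
After move 1 (0->0):
Peg 0: [4, 2]
Peg 1: [3, 1]
Peg 2: []

After move 2 (1->0):
Peg 0: [4, 2, 1]
Peg 1: [3]
Peg 2: []

After move 3 (2->2):
Peg 0: [4, 2, 1]
Peg 1: [3]
Peg 2: []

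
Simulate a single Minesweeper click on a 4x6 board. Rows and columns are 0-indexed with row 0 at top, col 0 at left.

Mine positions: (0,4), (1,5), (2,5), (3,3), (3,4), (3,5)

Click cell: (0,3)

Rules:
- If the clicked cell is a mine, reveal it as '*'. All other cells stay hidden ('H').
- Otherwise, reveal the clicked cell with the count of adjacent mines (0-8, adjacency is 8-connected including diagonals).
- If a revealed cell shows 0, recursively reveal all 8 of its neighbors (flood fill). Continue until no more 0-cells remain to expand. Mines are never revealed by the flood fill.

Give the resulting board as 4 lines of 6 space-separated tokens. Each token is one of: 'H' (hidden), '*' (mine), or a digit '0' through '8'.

H H H 1 H H
H H H H H H
H H H H H H
H H H H H H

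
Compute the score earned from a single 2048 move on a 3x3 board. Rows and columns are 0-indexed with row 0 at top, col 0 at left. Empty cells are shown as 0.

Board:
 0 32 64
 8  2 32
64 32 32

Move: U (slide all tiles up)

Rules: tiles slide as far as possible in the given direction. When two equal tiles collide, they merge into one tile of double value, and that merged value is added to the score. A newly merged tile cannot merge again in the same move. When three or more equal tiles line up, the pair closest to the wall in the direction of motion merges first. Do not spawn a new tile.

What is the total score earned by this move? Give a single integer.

Answer: 64

Derivation:
Slide up:
col 0: [0, 8, 64] -> [8, 64, 0]  score +0 (running 0)
col 1: [32, 2, 32] -> [32, 2, 32]  score +0 (running 0)
col 2: [64, 32, 32] -> [64, 64, 0]  score +64 (running 64)
Board after move:
 8 32 64
64  2 64
 0 32  0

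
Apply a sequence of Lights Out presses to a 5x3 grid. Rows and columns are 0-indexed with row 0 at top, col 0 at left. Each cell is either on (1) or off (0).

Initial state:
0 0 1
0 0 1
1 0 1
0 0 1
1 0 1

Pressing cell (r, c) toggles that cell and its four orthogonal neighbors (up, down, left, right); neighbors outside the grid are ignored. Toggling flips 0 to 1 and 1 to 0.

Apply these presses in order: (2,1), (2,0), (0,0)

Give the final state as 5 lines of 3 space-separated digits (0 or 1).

Answer: 1 1 1
0 1 1
1 0 0
1 1 1
1 0 1

Derivation:
After press 1 at (2,1):
0 0 1
0 1 1
0 1 0
0 1 1
1 0 1

After press 2 at (2,0):
0 0 1
1 1 1
1 0 0
1 1 1
1 0 1

After press 3 at (0,0):
1 1 1
0 1 1
1 0 0
1 1 1
1 0 1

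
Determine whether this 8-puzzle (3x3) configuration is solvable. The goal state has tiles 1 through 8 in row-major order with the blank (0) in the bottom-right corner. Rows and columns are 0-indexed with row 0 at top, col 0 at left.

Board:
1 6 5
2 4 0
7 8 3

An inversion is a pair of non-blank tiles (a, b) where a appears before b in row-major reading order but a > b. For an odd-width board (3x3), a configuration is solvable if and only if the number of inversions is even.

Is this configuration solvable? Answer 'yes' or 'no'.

Inversions (pairs i<j in row-major order where tile[i] > tile[j] > 0): 10
10 is even, so the puzzle is solvable.

Answer: yes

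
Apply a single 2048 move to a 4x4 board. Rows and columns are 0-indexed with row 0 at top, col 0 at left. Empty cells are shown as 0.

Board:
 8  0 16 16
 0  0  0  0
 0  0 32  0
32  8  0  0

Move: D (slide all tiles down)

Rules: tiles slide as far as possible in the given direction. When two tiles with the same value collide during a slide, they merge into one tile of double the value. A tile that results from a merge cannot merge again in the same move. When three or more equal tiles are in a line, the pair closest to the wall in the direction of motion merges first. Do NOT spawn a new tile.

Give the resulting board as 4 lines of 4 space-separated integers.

Answer:  0  0  0  0
 0  0  0  0
 8  0 16  0
32  8 32 16

Derivation:
Slide down:
col 0: [8, 0, 0, 32] -> [0, 0, 8, 32]
col 1: [0, 0, 0, 8] -> [0, 0, 0, 8]
col 2: [16, 0, 32, 0] -> [0, 0, 16, 32]
col 3: [16, 0, 0, 0] -> [0, 0, 0, 16]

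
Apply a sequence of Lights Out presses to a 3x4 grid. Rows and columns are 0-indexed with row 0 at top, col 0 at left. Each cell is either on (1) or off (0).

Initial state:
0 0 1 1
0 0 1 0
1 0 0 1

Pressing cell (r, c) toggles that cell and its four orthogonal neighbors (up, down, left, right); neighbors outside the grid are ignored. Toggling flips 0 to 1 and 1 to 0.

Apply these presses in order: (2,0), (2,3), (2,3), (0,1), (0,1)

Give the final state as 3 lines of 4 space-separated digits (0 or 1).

After press 1 at (2,0):
0 0 1 1
1 0 1 0
0 1 0 1

After press 2 at (2,3):
0 0 1 1
1 0 1 1
0 1 1 0

After press 3 at (2,3):
0 0 1 1
1 0 1 0
0 1 0 1

After press 4 at (0,1):
1 1 0 1
1 1 1 0
0 1 0 1

After press 5 at (0,1):
0 0 1 1
1 0 1 0
0 1 0 1

Answer: 0 0 1 1
1 0 1 0
0 1 0 1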